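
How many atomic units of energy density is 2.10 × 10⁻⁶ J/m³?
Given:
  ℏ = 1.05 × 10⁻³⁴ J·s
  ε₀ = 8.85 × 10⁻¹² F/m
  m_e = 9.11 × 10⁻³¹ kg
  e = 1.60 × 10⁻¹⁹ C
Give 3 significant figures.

6.97 × 10⁻²⁰

atomic unit of energy density: u_au = E_h/a₀³ = m_e⁴e¹⁰/((4πε₀)⁵ℏ⁸) = 3.01 × 10¹³ J/m³.
2.10 × 10⁻⁶ / 3.01 × 10¹³ = 6.97 × 10⁻²⁰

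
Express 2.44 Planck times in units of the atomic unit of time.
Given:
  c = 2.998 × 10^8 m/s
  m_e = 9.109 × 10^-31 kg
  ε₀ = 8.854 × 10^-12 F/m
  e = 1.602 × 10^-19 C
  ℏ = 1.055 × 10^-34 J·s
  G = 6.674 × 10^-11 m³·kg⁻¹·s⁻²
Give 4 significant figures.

Planck time: t_P = √(ℏG/c⁵) = 5.392 × 10^-44 s
atomic unit of time: τ_au = (4πε₀)²ℏ³/(m_e e⁴) = 2.423 × 10^-17 s
2.44 × 5.392 × 10^-44 / 2.423 × 10^-17 = 5.430 × 10^-27

5.430 × 10^-27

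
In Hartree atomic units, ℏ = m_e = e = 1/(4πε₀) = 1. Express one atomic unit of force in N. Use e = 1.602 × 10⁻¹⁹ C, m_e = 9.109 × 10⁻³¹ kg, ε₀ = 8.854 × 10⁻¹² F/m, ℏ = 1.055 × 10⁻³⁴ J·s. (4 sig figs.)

8.220 × 10⁻⁸ N

The unique combination of the constants set to 1 with dimensions of force is F_au = E_h/a₀ = m_e²e⁶/((4πε₀)³ℏ⁴).
E_h = 4.354 × 10⁻¹⁸ J
a₀ = 5.297 × 10⁻¹¹ m
E_h/a₀ = 8.220 × 10⁻⁸ N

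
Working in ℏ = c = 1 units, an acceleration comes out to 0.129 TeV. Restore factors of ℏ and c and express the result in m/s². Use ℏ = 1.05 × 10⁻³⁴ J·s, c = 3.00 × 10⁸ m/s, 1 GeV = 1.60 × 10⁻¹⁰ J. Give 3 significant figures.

Acceleration is [L]/[T]² = c·[E]/ℏ.
1 GeV → c/ℏ × (1 GeV in J) = 4.57 × 10³² m/s².
Convert the energy scale: 0.129 TeV = 129 GeV.
Result: 129 × 4.57 × 10³² = 5.90 × 10³⁴ m/s².

5.90 × 10³⁴ m/s²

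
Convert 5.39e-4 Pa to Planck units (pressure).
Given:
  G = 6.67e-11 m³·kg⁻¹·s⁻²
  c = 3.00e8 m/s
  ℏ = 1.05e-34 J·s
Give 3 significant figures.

1.15e-117

Planck pressure: p_P = c⁷/(ℏG²) = 4.68e113 Pa.
5.39e-4 / 4.68e113 = 1.15e-117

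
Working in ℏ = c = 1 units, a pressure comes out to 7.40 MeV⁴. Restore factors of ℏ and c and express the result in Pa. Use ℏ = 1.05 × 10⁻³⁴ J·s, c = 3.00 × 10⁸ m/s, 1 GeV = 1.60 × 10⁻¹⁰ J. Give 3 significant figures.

Pressure is [E]/[L]³ = [E]⁴/(ℏc)³.
1 GeV⁴ → 1/(ℏc)³ × (1 GeV in J)⁴ = 2.10 × 10³⁷ Pa.
Convert the energy scale: 7.40 MeV⁴ = 7.40 × 10⁻¹² GeV⁴.
Result: 7.40 × 10⁻¹² × 2.10 × 10³⁷ = 1.55 × 10²⁶ Pa.

1.55 × 10²⁶ Pa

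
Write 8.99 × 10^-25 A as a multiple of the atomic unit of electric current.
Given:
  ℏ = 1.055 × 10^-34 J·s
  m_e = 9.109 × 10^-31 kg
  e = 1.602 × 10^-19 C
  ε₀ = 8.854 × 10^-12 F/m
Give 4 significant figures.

1.360 × 10^-22

atomic unit of electric current: I_au = e E_h/ℏ = m_e e⁵/((4πε₀)²ℏ³) = 6.612 × 10^-3 A.
8.99 × 10^-25 / 6.612 × 10^-3 = 1.360 × 10^-22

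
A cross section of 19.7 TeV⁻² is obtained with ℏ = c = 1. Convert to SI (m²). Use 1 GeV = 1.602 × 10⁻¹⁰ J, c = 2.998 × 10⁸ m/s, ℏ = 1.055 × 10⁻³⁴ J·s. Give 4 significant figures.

Area is [L]² = [E]⁻²·(ℏc)²; restore (ℏc)².
1 GeV⁻² → (ℏc)² × (1 GeV in J)⁻² = 3.898 × 10⁻³² m².
Convert the energy scale: 19.7 TeV⁻² = 1.97 × 10⁻⁵ GeV⁻².
Result: 1.97 × 10⁻⁵ × 3.898 × 10⁻³² = 7.679 × 10⁻³⁷ m².

7.679 × 10⁻³⁷ m²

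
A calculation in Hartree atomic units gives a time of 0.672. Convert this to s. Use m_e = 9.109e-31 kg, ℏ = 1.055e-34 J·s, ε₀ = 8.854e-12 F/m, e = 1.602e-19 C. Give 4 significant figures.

1.628e-17 s

One atomic unit of time: τ_au = (4πε₀)²ℏ³/(m_e e⁴) = 2.423e-17 s.
0.672 × 2.423e-17 s = 1.628e-17 s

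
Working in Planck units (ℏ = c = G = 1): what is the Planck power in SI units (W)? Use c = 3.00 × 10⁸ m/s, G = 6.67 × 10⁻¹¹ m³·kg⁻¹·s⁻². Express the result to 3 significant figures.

Dimensional analysis gives P_P = c⁵/G.
  = 2.43 × 10⁴² / 6.67 × 10⁻¹¹
  = 3.64 × 10⁵² W

3.64 × 10⁵² W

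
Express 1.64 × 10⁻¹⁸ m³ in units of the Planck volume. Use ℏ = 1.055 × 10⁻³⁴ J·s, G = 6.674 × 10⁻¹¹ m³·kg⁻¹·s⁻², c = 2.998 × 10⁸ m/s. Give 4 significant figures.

3.883 × 10⁸⁶

Planck volume: V_P = (ℏG/c³)^(3/2) = 4.224 × 10⁻¹⁰⁵ m³.
1.64 × 10⁻¹⁸ / 4.224 × 10⁻¹⁰⁵ = 3.883 × 10⁸⁶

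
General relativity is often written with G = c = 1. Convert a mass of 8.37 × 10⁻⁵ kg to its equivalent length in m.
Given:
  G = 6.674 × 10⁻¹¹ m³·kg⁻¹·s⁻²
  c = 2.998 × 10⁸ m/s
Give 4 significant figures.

In G = c = 1 units mass has dimensions of length; the conversion factor is G/c².
8.37 × 10⁻⁵ kg × (G/c²) = 6.215 × 10⁻³² m

6.215 × 10⁻³² m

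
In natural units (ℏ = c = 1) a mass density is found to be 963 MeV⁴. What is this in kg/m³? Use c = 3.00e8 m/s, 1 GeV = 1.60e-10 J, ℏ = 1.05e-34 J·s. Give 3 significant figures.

Mass density is [E]/(c²[L]³) = [E]⁴/(ℏ³c⁵).
1 GeV⁴ → 1/(ℏ³c⁵) × (1 GeV in J)⁴ = 2.33e20 kg/m³.
Convert the energy scale: 963 MeV⁴ = 9.63e-10 GeV⁴.
Result: 9.63e-10 × 2.33e20 = 2.24e11 kg/m³.

2.24e11 kg/m³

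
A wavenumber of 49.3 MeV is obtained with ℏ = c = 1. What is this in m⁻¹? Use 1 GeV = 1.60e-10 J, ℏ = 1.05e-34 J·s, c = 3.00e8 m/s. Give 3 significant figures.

Inverse length is [E]/(ℏc).
1 GeV → 1/(ℏc) × (1 GeV in J) = 5.08e15 m⁻¹.
Convert the energy scale: 49.3 MeV = 0.0493 GeV.
Result: 0.0493 × 5.08e15 = 2.50e14 m⁻¹.

2.50e14 m⁻¹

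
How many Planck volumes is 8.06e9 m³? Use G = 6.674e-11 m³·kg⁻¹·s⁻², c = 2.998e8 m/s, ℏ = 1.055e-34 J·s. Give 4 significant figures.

Planck volume: V_P = (ℏG/c³)^(3/2) = 4.224e-105 m³.
8.06e9 / 4.224e-105 = 1.908e114

1.908e114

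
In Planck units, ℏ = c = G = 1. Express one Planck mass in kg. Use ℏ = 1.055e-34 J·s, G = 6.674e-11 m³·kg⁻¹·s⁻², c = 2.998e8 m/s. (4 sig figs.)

2.177e-8 kg

From ℏ = c = G = 1 the mass scale is m_P = √(ℏc/G).
  = √(4.739e-16)
  = 2.177e-8 kg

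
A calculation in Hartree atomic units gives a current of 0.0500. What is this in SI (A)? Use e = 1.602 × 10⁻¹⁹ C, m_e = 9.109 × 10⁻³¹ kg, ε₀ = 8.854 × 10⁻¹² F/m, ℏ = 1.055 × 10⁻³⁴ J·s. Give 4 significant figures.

3.306 × 10⁻⁴ A

One atomic unit of electric current: I_au = e E_h/ℏ = m_e e⁵/((4πε₀)²ℏ³) = 6.612 × 10⁻³ A.
0.0500 × 6.612 × 10⁻³ A = 3.306 × 10⁻⁴ A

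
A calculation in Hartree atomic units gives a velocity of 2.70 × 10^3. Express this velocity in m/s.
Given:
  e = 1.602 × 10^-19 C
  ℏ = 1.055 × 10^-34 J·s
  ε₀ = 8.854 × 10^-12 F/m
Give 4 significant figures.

One atomic unit of velocity: v_au = e²/(4πε₀ℏ) = 2.186 × 10^6 m/s.
2.70 × 10^3 × 2.186 × 10^6 m/s = 5.903 × 10^9 m/s

5.903 × 10^9 m/s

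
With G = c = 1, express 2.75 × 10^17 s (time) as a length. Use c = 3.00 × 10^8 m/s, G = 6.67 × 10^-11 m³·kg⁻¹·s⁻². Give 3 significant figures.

Time → length via c.
2.75 × 10^17 s × (c) = 8.25 × 10^25 m

8.25 × 10^25 m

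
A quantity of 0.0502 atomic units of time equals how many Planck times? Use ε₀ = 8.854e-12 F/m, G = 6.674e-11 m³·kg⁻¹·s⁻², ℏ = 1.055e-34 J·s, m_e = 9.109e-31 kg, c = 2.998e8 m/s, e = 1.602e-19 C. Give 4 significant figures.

2.256e25

atomic unit of time: τ_au = (4πε₀)²ℏ³/(m_e e⁴) = 2.423e-17 s
Planck time: t_P = √(ℏG/c⁵) = 5.392e-44 s
0.0502 × 2.423e-17 / 5.392e-44 = 2.256e25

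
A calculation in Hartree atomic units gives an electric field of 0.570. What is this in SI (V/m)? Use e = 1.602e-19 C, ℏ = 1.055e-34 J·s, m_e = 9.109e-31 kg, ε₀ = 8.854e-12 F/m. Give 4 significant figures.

2.925e11 V/m

One atomic unit of electric field: E_au = E_h/(e a₀) = m_e²e⁵/((4πε₀)³ℏ⁴) = 5.131e11 V/m.
0.570 × 5.131e11 V/m = 2.925e11 V/m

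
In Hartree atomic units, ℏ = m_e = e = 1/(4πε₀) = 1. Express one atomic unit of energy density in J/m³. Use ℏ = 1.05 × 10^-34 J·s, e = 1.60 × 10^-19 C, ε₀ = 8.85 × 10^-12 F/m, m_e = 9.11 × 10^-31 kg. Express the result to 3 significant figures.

3.01 × 10^13 J/m³

Dimensional analysis gives u_au = E_h/a₀³ = m_e⁴e¹⁰/((4πε₀)⁵ℏ⁸).
E_h = 4.38 × 10^-18 J
a₀ = 5.26 × 10^-11 m
E_h/a₀³ = 3.01 × 10^13 J/m³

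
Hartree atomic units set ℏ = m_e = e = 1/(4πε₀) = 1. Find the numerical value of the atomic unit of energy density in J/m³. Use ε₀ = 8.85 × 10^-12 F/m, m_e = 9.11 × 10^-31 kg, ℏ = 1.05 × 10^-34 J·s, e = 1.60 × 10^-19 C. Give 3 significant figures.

The unique combination of the constants set to 1 with dimensions of energy density is u_au = E_h/a₀³ = m_e⁴e¹⁰/((4πε₀)⁵ℏ⁸).
E_h = 4.38 × 10^-18 J
a₀ = 5.26 × 10^-11 m
E_h/a₀³ = 3.01 × 10^13 J/m³

3.01 × 10^13 J/m³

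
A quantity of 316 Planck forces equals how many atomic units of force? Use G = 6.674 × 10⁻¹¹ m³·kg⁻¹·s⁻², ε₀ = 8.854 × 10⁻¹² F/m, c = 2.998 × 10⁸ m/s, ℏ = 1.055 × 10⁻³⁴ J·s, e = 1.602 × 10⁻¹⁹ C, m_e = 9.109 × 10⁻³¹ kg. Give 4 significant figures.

Planck force: F_P = c⁴/G = 1.210 × 10⁴⁴ N
atomic unit of force: F_au = E_h/a₀ = m_e²e⁶/((4πε₀)³ℏ⁴) = 8.220 × 10⁻⁸ N
316 × 1.210 × 10⁴⁴ / 8.220 × 10⁻⁸ = 4.653 × 10⁵³

4.653 × 10⁵³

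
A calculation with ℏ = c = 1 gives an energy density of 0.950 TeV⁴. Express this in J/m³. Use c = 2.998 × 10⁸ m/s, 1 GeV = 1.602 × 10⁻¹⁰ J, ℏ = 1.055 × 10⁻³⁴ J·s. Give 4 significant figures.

[E]/[L]³ = [E]⁴/(ℏc)³; restore (ℏc)⁻³.
1 GeV⁴ → 1/(ℏc)³ × (1 GeV in J)⁴ = 2.082 × 10³⁷ J/m³.
Convert the energy scale: 0.950 TeV⁴ = 9.50 × 10¹¹ GeV⁴.
Result: 9.50 × 10¹¹ × 2.082 × 10³⁷ = 1.978 × 10⁴⁹ J/m³.

1.978 × 10⁴⁹ J/m³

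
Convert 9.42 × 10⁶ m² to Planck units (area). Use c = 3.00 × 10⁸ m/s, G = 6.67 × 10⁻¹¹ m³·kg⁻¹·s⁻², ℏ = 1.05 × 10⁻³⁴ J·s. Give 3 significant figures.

Planck area: A_P = ℏG/c³ = 2.59 × 10⁻⁷⁰ m².
9.42 × 10⁶ / 2.59 × 10⁻⁷⁰ = 3.63 × 10⁷⁶

3.63 × 10⁷⁶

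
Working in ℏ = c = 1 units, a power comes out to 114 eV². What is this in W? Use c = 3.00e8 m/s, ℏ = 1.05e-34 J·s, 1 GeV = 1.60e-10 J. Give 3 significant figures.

Power is [E]/[T] = [E]²/ℏ.
1 GeV² → 1/ℏ × (1 GeV in J)² = 2.44e14 W.
Convert the energy scale: 114 eV² = 1.14e-16 GeV².
Result: 1.14e-16 × 2.44e14 = 0.0278 W.

0.0278 W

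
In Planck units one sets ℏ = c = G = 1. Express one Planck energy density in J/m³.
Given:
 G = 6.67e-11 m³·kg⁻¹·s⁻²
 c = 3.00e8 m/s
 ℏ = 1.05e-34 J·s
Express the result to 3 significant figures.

4.68e113 J/m³

u_P = c⁷/(ℏG²)
  = 2.19e59 / 4.67e-55
  = 4.68e113 J/m³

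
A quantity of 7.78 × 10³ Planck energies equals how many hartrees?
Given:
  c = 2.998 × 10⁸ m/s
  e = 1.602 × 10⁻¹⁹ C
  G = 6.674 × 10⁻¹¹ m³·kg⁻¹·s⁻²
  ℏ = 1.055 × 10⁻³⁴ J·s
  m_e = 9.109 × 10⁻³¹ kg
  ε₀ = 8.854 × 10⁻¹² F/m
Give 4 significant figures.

Planck energy: E_P = √(ℏc⁵/G) = 1.957 × 10⁹ J
hartree: E_h = m_e e⁴/(4πε₀ℏ)² = 4.354 × 10⁻¹⁸ J
7.78 × 10³ × 1.957 × 10⁹ / 4.354 × 10⁻¹⁸ = 3.496 × 10³⁰

3.496 × 10³⁰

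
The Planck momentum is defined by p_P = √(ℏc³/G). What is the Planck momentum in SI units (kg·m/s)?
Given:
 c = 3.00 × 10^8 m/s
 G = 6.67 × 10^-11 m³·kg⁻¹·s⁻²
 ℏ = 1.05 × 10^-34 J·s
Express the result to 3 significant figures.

p_P = √(ℏc³/G)
  = √(42.5)
  = 6.52 kg·m/s

6.52 kg·m/s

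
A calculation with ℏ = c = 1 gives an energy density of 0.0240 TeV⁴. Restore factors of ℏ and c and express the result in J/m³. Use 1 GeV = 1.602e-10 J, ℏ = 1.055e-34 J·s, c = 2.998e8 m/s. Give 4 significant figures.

4.996e47 J/m³

[E]/[L]³ = [E]⁴/(ℏc)³; restore (ℏc)⁻³.
1 GeV⁴ → 1/(ℏc)³ × (1 GeV in J)⁴ = 2.082e37 J/m³.
Convert the energy scale: 0.0240 TeV⁴ = 2.40e10 GeV⁴.
Result: 2.40e10 × 2.082e37 = 4.996e47 J/m³.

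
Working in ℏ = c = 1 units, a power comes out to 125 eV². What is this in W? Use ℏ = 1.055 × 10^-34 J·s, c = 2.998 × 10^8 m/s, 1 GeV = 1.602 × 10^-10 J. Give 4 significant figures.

Power is [E]/[T] = [E]²/ℏ.
1 GeV² → 1/ℏ × (1 GeV in J)² = 2.433 × 10^14 W.
Convert the energy scale: 125 eV² = 1.25 × 10^-16 GeV².
Result: 1.25 × 10^-16 × 2.433 × 10^14 = 0.03041 W.

0.03041 W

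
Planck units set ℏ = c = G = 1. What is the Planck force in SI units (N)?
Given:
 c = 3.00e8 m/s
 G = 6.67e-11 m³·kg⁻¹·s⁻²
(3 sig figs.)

From ℏ = c = G = 1 the force scale is F_P = c⁴/G.
  = 8.10e33 / 6.67e-11
  = 1.21e44 N

1.21e44 N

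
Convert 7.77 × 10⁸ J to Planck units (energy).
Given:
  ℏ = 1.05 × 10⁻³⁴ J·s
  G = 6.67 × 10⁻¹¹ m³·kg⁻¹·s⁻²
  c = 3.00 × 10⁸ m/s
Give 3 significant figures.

Planck energy: E_P = √(ℏc⁵/G) = 1.96 × 10⁹ J.
7.77 × 10⁸ / 1.96 × 10⁹ = 0.397

0.397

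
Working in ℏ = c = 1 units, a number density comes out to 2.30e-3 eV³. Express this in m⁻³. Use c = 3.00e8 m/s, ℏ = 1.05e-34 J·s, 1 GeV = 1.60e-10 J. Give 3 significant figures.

3.01e17 m⁻³

Number density is [L]⁻³ = [E]³/(ℏc)³.
1 GeV³ → 1/(ℏc)³ × (1 GeV in J)³ = 1.31e47 m⁻³.
Convert the energy scale: 2.30e-3 eV³ = 2.30e-30 GeV³.
Result: 2.30e-30 × 1.31e47 = 3.01e17 m⁻³.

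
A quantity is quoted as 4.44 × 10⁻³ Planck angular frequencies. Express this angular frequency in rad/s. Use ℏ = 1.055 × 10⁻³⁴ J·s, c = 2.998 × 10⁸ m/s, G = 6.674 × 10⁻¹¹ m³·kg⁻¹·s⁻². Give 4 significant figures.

8.235 × 10⁴⁰ rad/s

One Planck angular frequency: ω_P = √(c⁵/(ℏG)) = 1.855 × 10⁴³ rad/s.
4.44 × 10⁻³ × 1.855 × 10⁴³ rad/s = 8.235 × 10⁴⁰ rad/s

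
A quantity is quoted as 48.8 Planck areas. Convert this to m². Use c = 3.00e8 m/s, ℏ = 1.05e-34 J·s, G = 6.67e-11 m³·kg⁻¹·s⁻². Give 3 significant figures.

1.27e-68 m²

One Planck area: A_P = ℏG/c³ = 2.59e-70 m².
48.8 × 2.59e-70 m² = 1.27e-68 m²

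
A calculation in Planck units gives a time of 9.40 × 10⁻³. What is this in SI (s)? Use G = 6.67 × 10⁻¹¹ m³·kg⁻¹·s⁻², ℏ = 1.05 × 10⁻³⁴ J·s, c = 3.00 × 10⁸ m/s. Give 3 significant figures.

5.05 × 10⁻⁴⁶ s

One Planck time: t_P = √(ℏG/c⁵) = 5.37 × 10⁻⁴⁴ s.
9.40 × 10⁻³ × 5.37 × 10⁻⁴⁴ s = 5.05 × 10⁻⁴⁶ s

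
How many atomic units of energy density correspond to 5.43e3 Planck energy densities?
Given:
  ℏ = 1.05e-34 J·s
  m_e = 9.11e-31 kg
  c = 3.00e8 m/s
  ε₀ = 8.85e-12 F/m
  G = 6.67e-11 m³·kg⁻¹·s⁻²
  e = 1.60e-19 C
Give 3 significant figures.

Planck energy density: u_P = c⁷/(ℏG²) = 4.68e113 J/m³
atomic unit of energy density: u_au = E_h/a₀³ = m_e⁴e¹⁰/((4πε₀)⁵ℏ⁸) = 3.01e13 J/m³
5.43e3 × 4.68e113 / 3.01e13 = 8.44e103

8.44e103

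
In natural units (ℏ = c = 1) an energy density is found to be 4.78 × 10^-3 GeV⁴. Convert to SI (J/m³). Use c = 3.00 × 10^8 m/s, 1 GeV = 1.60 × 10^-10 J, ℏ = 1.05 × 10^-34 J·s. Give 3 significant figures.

1.00 × 10^35 J/m³

[E]/[L]³ = [E]⁴/(ℏc)³; restore (ℏc)⁻³.
1 GeV⁴ → 1/(ℏc)³ × (1 GeV in J)⁴ = 2.10 × 10^37 J/m³.
Result: 4.78 × 10^-3 × 2.10 × 10^37 = 1.00 × 10^35 J/m³.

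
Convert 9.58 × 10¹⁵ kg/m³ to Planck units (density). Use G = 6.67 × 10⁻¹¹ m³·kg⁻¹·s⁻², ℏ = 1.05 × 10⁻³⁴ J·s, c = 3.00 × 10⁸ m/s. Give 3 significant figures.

Planck density: ρ_P = c⁵/(ℏG²) = 5.20 × 10⁹⁶ kg/m³.
9.58 × 10¹⁵ / 5.20 × 10⁹⁶ = 1.84 × 10⁻⁸¹

1.84 × 10⁻⁸¹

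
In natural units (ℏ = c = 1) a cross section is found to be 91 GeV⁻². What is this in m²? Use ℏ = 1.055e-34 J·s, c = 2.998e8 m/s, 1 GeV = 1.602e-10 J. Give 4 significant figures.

3.547e-30 m²

Area is [L]² = [E]⁻²·(ℏc)²; restore (ℏc)².
1 GeV⁻² → (ℏc)² × (1 GeV in J)⁻² = 3.898e-32 m².
Result: 91 × 3.898e-32 = 3.547e-30 m².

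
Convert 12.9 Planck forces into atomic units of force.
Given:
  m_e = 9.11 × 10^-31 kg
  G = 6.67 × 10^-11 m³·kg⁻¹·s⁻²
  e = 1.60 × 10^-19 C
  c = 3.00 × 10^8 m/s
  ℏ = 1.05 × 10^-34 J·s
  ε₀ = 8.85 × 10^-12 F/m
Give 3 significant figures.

1.88 × 10^52

Planck force: F_P = c⁴/G = 1.21 × 10^44 N
atomic unit of force: F_au = E_h/a₀ = m_e²e⁶/((4πε₀)³ℏ⁴) = 8.33 × 10^-8 N
12.9 × 1.21 × 10^44 / 8.33 × 10^-8 = 1.88 × 10^52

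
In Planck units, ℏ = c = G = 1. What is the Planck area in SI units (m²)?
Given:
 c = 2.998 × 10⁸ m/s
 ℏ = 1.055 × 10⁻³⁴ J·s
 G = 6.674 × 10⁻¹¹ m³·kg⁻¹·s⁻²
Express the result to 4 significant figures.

Dimensional analysis gives A_P = ℏG/c³.
  = 7.041 × 10⁻⁴⁵ / 2.695 × 10²⁵
  = 2.613 × 10⁻⁷⁰ m²

2.613 × 10⁻⁷⁰ m²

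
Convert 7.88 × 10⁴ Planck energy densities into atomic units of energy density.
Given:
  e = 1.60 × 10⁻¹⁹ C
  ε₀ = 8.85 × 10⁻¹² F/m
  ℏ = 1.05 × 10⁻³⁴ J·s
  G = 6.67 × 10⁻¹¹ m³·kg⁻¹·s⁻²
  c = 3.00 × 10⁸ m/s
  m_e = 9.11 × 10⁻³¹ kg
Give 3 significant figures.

Planck energy density: u_P = c⁷/(ℏG²) = 4.68 × 10¹¹³ J/m³
atomic unit of energy density: u_au = E_h/a₀³ = m_e⁴e¹⁰/((4πε₀)⁵ℏ⁸) = 3.01 × 10¹³ J/m³
7.88 × 10⁴ × 4.68 × 10¹¹³ / 3.01 × 10¹³ = 1.22 × 10¹⁰⁵

1.22 × 10¹⁰⁵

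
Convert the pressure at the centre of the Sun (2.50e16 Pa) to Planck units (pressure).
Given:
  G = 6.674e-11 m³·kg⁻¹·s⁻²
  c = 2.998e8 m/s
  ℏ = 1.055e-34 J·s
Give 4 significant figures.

5.397e-98

Planck pressure: p_P = c⁷/(ℏG²) = 4.632e113 Pa.
2.50e16 / 4.632e113 = 5.397e-98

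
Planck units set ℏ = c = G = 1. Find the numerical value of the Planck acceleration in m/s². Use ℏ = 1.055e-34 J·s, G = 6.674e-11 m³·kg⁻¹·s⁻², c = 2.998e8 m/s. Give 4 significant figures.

5.560e51 m/s²

From ℏ = c = G = 1 the acceleration scale is a_P = √(c⁷/(ℏG)).
  = √(3.092e103)
  = 5.560e51 m/s²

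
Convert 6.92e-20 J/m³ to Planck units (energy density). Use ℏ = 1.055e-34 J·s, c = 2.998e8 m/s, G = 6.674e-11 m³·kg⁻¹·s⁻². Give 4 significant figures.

Planck energy density: u_P = c⁷/(ℏG²) = 4.632e113 J/m³.
6.92e-20 / 4.632e113 = 1.494e-133

1.494e-133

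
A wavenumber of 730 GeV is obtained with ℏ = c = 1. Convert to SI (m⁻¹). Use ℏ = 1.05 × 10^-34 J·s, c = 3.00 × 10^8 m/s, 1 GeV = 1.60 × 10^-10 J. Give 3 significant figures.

3.71 × 10^18 m⁻¹

Inverse length is [E]/(ℏc).
1 GeV → 1/(ℏc) × (1 GeV in J) = 5.08 × 10^15 m⁻¹.
Result: 730 × 5.08 × 10^15 = 3.71 × 10^18 m⁻¹.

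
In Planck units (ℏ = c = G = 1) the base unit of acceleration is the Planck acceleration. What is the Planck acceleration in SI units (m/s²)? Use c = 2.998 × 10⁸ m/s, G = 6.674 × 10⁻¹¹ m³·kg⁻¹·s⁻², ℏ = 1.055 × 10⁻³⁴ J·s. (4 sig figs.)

a_P = √(c⁷/(ℏG))
  = √(3.092 × 10¹⁰³)
  = 5.560 × 10⁵¹ m/s²

5.560 × 10⁵¹ m/s²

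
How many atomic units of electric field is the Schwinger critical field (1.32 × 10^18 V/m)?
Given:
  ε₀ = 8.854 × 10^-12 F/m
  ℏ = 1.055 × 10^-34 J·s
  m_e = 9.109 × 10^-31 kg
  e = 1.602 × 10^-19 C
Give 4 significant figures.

2.573 × 10^6

atomic unit of electric field: E_au = E_h/(e a₀) = m_e²e⁵/((4πε₀)³ℏ⁴) = 5.131 × 10^11 V/m.
1.32 × 10^18 / 5.131 × 10^11 = 2.573 × 10^6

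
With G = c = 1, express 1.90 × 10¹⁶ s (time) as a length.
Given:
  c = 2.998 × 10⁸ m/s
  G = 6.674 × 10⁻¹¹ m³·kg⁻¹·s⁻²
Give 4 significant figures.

Time → length via c.
1.90 × 10¹⁶ s × (c) = 5.696 × 10²⁴ m

5.696 × 10²⁴ m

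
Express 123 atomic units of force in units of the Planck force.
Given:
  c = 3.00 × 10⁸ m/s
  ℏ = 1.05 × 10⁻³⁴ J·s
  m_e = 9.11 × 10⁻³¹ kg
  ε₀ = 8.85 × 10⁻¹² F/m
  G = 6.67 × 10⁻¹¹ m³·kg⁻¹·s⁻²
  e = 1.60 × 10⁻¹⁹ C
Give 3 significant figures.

8.44 × 10⁻⁵⁰

atomic unit of force: F_au = E_h/a₀ = m_e²e⁶/((4πε₀)³ℏ⁴) = 8.33 × 10⁻⁸ N
Planck force: F_P = c⁴/G = 1.21 × 10⁴⁴ N
123 × 8.33 × 10⁻⁸ / 1.21 × 10⁴⁴ = 8.44 × 10⁻⁵⁰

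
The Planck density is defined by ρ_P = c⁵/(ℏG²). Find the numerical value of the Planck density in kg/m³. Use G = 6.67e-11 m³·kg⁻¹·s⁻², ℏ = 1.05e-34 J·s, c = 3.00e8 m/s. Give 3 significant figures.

5.20e96 kg/m³

ρ_P = c⁵/(ℏG²)
  = 2.43e42 / 4.67e-55
  = 5.20e96 kg/m³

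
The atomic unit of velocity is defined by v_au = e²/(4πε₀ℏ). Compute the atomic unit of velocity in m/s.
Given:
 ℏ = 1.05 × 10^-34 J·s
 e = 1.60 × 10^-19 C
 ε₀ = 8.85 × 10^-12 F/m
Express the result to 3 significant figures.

v_au = e²/(4πε₀ℏ)
  = 2.56 × 10^-38 / 1.17 × 10^-44
  = 2.19 × 10^6 m/s

2.19 × 10^6 m/s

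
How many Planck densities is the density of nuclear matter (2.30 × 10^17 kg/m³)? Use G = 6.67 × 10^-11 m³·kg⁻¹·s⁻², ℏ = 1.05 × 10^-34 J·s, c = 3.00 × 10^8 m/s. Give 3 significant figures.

4.42 × 10^-80

Planck density: ρ_P = c⁵/(ℏG²) = 5.20 × 10^96 kg/m³.
2.30 × 10^17 / 5.20 × 10^96 = 4.42 × 10^-80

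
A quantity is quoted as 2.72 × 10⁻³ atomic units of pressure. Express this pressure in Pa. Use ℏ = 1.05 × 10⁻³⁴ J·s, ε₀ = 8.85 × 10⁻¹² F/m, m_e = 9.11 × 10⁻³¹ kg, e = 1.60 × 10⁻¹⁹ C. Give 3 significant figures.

One atomic unit of pressure: P_au = E_h/a₀³ = m_e⁴e¹⁰/((4πε₀)⁵ℏ⁸) = 3.01 × 10¹³ Pa.
2.72 × 10⁻³ × 3.01 × 10¹³ Pa = 8.20 × 10¹⁰ Pa

8.20 × 10¹⁰ Pa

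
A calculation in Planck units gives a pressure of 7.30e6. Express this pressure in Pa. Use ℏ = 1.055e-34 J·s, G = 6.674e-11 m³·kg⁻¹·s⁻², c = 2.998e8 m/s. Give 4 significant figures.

One Planck pressure: p_P = c⁷/(ℏG²) = 4.632e113 Pa.
7.30e6 × 4.632e113 Pa = 3.382e120 Pa

3.382e120 Pa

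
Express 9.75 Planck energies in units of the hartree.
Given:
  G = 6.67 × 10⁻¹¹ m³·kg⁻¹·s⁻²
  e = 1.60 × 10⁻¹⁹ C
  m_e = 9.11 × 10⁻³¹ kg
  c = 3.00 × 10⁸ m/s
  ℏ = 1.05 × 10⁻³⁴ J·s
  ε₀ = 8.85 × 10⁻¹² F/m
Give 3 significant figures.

Planck energy: E_P = √(ℏc⁵/G) = 1.96 × 10⁹ J
hartree: E_h = m_e e⁴/(4πε₀ℏ)² = 4.38 × 10⁻¹⁸ J
9.75 × 1.96 × 10⁹ / 4.38 × 10⁻¹⁸ = 4.36 × 10²⁷

4.36 × 10²⁷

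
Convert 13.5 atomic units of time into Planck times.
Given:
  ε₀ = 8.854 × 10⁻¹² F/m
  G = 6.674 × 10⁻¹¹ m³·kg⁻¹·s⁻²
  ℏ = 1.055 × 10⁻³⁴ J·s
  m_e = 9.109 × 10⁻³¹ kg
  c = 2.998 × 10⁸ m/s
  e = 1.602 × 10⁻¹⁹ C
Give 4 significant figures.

atomic unit of time: τ_au = (4πε₀)²ℏ³/(m_e e⁴) = 2.423 × 10⁻¹⁷ s
Planck time: t_P = √(ℏG/c⁵) = 5.392 × 10⁻⁴⁴ s
13.5 × 2.423 × 10⁻¹⁷ / 5.392 × 10⁻⁴⁴ = 6.066 × 10²⁷

6.066 × 10²⁷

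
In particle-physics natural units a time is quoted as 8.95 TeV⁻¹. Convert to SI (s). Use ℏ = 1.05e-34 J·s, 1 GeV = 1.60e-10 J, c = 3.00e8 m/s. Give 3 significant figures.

5.87e-27 s

A time is [E]⁻¹ in ℏ=c=1; restore one factor of ℏ.
1 GeV⁻¹ → ℏ × (1 GeV in J)⁻¹ = 6.56e-25 s.
Convert the energy scale: 8.95 TeV⁻¹ = 8.95e-3 GeV⁻¹.
Result: 8.95e-3 × 6.56e-25 = 5.87e-27 s.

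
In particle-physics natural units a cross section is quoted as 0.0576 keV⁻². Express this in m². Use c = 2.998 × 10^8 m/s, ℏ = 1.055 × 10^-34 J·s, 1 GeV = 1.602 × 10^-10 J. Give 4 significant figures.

Area is [L]² = [E]⁻²·(ℏc)²; restore (ℏc)².
1 GeV⁻² → (ℏc)² × (1 GeV in J)⁻² = 3.898 × 10^-32 m².
Convert the energy scale: 0.0576 keV⁻² = 5.76 × 10^10 GeV⁻².
Result: 5.76 × 10^10 × 3.898 × 10^-32 = 2.245 × 10^-21 m².

2.245 × 10^-21 m²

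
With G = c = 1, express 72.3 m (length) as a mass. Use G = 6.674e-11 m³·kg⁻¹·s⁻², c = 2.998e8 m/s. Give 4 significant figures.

9.737e28 kg

Length → mass via c²/G.
72.3 m × (c²/G) = 9.737e28 kg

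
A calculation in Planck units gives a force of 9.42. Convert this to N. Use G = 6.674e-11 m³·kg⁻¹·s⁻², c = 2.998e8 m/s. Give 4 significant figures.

One Planck force: F_P = c⁴/G = 1.210e44 N.
9.42 × 1.210e44 N = 1.140e45 N

1.140e45 N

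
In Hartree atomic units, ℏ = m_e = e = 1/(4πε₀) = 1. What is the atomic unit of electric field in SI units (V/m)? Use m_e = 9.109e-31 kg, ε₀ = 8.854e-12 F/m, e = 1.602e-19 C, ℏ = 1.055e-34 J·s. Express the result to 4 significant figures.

Dimensional analysis gives E_au = E_h/(e a₀) = m_e²e⁵/((4πε₀)³ℏ⁴).
E_h = 4.354e-18 J
a₀ = 5.297e-11 m
E_h/(e·a₀) = 5.131e11 V/m

5.131e11 V/m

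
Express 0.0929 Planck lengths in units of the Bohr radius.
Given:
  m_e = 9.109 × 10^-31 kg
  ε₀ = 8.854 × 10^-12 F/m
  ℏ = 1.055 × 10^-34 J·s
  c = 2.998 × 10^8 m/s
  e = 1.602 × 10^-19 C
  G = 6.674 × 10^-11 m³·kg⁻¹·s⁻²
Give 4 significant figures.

Planck length: ℓ_P = √(ℏG/c³) = 1.616 × 10^-35 m
Bohr radius: a₀ = 4πε₀ℏ²/(m_e e²) = 5.297 × 10^-11 m
0.0929 × 1.616 × 10^-35 / 5.297 × 10^-11 = 2.835 × 10^-26

2.835 × 10^-26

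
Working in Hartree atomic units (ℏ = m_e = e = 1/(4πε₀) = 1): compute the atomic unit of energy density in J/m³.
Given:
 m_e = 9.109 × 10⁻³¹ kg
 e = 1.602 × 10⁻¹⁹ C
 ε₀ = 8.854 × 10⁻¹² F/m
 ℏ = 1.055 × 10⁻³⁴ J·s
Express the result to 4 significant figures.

From ℏ = m_e = e = 1/(4πε₀) = 1 the energy density scale is u_au = E_h/a₀³ = m_e⁴e¹⁰/((4πε₀)⁵ℏ⁸).
E_h = 4.354 × 10⁻¹⁸ J
a₀ = 5.297 × 10⁻¹¹ m
E_h/a₀³ = 2.929 × 10¹³ J/m³

2.929 × 10¹³ J/m³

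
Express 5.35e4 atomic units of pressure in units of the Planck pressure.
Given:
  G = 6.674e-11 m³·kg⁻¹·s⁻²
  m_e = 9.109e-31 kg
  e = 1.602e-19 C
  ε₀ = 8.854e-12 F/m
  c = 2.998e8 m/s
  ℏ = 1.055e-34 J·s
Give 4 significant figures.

3.383e-96

atomic unit of pressure: P_au = E_h/a₀³ = m_e⁴e¹⁰/((4πε₀)⁵ℏ⁸) = 2.929e13 Pa
Planck pressure: p_P = c⁷/(ℏG²) = 4.632e113 Pa
5.35e4 × 2.929e13 / 4.632e113 = 3.383e-96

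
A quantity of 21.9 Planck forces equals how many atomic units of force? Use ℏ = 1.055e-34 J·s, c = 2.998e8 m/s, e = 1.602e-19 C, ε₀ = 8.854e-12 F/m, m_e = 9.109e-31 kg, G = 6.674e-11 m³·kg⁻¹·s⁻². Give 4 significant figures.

3.225e52

Planck force: F_P = c⁴/G = 1.210e44 N
atomic unit of force: F_au = E_h/a₀ = m_e²e⁶/((4πε₀)³ℏ⁴) = 8.220e-8 N
21.9 × 1.210e44 / 8.220e-8 = 3.225e52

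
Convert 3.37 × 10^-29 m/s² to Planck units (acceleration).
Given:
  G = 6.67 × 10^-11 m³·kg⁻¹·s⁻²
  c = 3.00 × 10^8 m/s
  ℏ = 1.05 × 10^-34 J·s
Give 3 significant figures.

Planck acceleration: a_P = √(c⁷/(ℏG)) = 5.59 × 10^51 m/s².
3.37 × 10^-29 / 5.59 × 10^51 = 6.03 × 10^-81

6.03 × 10^-81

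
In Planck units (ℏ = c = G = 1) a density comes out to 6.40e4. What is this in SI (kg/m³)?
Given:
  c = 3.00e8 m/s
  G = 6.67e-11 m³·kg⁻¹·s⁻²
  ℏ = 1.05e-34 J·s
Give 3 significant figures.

3.33e101 kg/m³

One Planck density: ρ_P = c⁵/(ℏG²) = 5.20e96 kg/m³.
6.40e4 × 5.20e96 kg/m³ = 3.33e101 kg/m³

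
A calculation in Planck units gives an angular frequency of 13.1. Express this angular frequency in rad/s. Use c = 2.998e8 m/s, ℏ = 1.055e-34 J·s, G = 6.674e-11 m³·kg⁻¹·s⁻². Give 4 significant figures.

One Planck angular frequency: ω_P = √(c⁵/(ℏG)) = 1.855e43 rad/s.
13.1 × 1.855e43 rad/s = 2.430e44 rad/s

2.430e44 rad/s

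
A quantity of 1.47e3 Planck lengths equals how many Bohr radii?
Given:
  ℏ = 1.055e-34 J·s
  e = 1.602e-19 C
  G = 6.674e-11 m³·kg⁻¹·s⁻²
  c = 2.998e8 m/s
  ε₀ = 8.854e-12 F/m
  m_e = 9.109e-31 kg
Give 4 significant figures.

4.486e-22

Planck length: ℓ_P = √(ℏG/c³) = 1.616e-35 m
Bohr radius: a₀ = 4πε₀ℏ²/(m_e e²) = 5.297e-11 m
1.47e3 × 1.616e-35 / 5.297e-11 = 4.486e-22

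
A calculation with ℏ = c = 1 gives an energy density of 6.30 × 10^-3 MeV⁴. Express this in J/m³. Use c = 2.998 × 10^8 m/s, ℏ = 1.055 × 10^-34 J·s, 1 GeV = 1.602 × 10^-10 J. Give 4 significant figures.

[E]/[L]³ = [E]⁴/(ℏc)³; restore (ℏc)⁻³.
1 GeV⁴ → 1/(ℏc)³ × (1 GeV in J)⁴ = 2.082 × 10^37 J/m³.
Convert the energy scale: 6.30 × 10^-3 MeV⁴ = 6.30 × 10^-15 GeV⁴.
Result: 6.30 × 10^-15 × 2.082 × 10^37 = 1.311 × 10^23 J/m³.

1.311 × 10^23 J/m³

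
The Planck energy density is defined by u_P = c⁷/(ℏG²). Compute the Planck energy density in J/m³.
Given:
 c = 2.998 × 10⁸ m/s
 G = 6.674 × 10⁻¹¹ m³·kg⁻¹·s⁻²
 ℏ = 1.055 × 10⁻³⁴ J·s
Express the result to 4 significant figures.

u_P = c⁷/(ℏG²)
  = 2.177 × 10⁵⁹ / 4.699 × 10⁻⁵⁵
  = 4.632 × 10¹¹³ J/m³

4.632 × 10¹¹³ J/m³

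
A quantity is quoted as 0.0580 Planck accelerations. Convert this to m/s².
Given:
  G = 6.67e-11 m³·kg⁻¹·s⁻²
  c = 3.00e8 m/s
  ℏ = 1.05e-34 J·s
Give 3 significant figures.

One Planck acceleration: a_P = √(c⁷/(ℏG)) = 5.59e51 m/s².
0.0580 × 5.59e51 m/s² = 3.24e50 m/s²

3.24e50 m/s²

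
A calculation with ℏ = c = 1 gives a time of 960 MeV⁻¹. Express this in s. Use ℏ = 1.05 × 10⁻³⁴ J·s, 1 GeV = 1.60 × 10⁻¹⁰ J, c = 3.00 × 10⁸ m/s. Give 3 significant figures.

A time is [E]⁻¹ in ℏ=c=1; restore one factor of ℏ.
1 GeV⁻¹ → ℏ × (1 GeV in J)⁻¹ = 6.56 × 10⁻²⁵ s.
Convert the energy scale: 960 MeV⁻¹ = 9.60 × 10⁵ GeV⁻¹.
Result: 9.60 × 10⁵ × 6.56 × 10⁻²⁵ = 6.30 × 10⁻¹⁹ s.

6.30 × 10⁻¹⁹ s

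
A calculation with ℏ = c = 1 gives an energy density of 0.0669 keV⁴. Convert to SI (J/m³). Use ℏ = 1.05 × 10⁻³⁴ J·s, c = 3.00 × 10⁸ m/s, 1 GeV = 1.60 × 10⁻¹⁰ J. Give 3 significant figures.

[E]/[L]³ = [E]⁴/(ℏc)³; restore (ℏc)⁻³.
1 GeV⁴ → 1/(ℏc)³ × (1 GeV in J)⁴ = 2.10 × 10³⁷ J/m³.
Convert the energy scale: 0.0669 keV⁴ = 6.69 × 10⁻²⁶ GeV⁴.
Result: 6.69 × 10⁻²⁶ × 2.10 × 10³⁷ = 1.40 × 10¹² J/m³.

1.40 × 10¹² J/m³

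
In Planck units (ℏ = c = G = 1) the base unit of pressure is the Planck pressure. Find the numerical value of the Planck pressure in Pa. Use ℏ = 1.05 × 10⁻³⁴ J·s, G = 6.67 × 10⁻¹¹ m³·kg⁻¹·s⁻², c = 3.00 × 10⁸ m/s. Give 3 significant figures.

p_P = c⁷/(ℏG²)
  = 2.19 × 10⁵⁹ / 4.67 × 10⁻⁵⁵
  = 4.68 × 10¹¹³ Pa

4.68 × 10¹¹³ Pa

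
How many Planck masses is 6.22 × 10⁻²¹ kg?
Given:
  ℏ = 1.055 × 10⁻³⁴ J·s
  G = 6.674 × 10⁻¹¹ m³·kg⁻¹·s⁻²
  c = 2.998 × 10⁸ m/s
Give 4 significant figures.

Planck mass: m_P = √(ℏc/G) = 2.177 × 10⁻⁸ kg.
6.22 × 10⁻²¹ / 2.177 × 10⁻⁸ = 2.857 × 10⁻¹³

2.857 × 10⁻¹³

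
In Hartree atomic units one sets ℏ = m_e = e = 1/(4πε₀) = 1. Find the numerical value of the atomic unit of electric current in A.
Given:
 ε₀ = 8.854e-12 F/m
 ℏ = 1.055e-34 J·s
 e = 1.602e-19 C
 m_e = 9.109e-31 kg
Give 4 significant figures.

I_au = e E_h/ℏ = m_e e⁵/((4πε₀)²ℏ³)
E_h = 4.354e-18 J
e·E_h/ℏ = 6.612e-3 A

6.612e-3 A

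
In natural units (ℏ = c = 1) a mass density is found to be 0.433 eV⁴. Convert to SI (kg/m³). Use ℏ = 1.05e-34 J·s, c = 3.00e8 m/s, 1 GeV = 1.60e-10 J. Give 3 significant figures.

1.01e-16 kg/m³

Mass density is [E]/(c²[L]³) = [E]⁴/(ℏ³c⁵).
1 GeV⁴ → 1/(ℏ³c⁵) × (1 GeV in J)⁴ = 2.33e20 kg/m³.
Convert the energy scale: 0.433 eV⁴ = 4.33e-37 GeV⁴.
Result: 4.33e-37 × 2.33e20 = 1.01e-16 kg/m³.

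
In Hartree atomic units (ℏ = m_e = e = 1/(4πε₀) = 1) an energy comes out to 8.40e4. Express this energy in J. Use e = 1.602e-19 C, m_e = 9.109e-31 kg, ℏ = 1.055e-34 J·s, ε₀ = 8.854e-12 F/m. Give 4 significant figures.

One hartree: E_h = m_e e⁴/(4πε₀ℏ)² = 4.354e-18 J.
8.40e4 × 4.354e-18 J = 3.658e-13 J

3.658e-13 J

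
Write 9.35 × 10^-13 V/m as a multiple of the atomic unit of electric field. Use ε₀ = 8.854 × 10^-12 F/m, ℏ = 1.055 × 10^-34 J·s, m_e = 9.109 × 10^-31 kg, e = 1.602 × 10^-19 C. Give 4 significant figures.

atomic unit of electric field: E_au = E_h/(e a₀) = m_e²e⁵/((4πε₀)³ℏ⁴) = 5.131 × 10^11 V/m.
9.35 × 10^-13 / 5.131 × 10^11 = 1.822 × 10^-24

1.822 × 10^-24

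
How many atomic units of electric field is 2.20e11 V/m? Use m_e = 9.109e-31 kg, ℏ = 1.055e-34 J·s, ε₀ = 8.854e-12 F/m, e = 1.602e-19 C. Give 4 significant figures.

0.4288

atomic unit of electric field: E_au = E_h/(e a₀) = m_e²e⁵/((4πε₀)³ℏ⁴) = 5.131e11 V/m.
2.20e11 / 5.131e11 = 0.4288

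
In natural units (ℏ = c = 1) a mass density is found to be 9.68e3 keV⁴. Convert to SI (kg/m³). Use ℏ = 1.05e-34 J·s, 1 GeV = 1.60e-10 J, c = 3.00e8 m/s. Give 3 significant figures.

Mass density is [E]/(c²[L]³) = [E]⁴/(ℏ³c⁵).
1 GeV⁴ → 1/(ℏ³c⁵) × (1 GeV in J)⁴ = 2.33e20 kg/m³.
Convert the energy scale: 9.68e3 keV⁴ = 9.68e-21 GeV⁴.
Result: 9.68e-21 × 2.33e20 = 2.26 kg/m³.

2.26 kg/m³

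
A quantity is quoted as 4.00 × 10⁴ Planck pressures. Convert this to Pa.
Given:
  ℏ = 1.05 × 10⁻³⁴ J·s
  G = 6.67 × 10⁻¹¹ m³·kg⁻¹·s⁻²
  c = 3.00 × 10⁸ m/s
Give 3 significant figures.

1.87 × 10¹¹⁸ Pa

One Planck pressure: p_P = c⁷/(ℏG²) = 4.68 × 10¹¹³ Pa.
4.00 × 10⁴ × 4.68 × 10¹¹³ Pa = 1.87 × 10¹¹⁸ Pa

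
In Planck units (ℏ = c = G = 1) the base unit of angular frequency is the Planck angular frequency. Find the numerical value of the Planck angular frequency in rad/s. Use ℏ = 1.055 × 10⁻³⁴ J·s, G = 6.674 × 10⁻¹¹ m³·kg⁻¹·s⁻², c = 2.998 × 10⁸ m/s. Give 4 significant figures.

1.855 × 10⁴³ rad/s

ω_P = √(c⁵/(ℏG))
  = √(3.440 × 10⁸⁶)
  = 1.855 × 10⁴³ rad/s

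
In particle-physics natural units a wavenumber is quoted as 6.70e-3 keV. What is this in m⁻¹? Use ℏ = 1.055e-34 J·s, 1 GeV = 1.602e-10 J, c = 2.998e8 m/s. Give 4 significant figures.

3.394e7 m⁻¹

Inverse length is [E]/(ℏc).
1 GeV → 1/(ℏc) × (1 GeV in J) = 5.065e15 m⁻¹.
Convert the energy scale: 6.70e-3 keV = 6.70e-9 GeV.
Result: 6.70e-9 × 5.065e15 = 3.394e7 m⁻¹.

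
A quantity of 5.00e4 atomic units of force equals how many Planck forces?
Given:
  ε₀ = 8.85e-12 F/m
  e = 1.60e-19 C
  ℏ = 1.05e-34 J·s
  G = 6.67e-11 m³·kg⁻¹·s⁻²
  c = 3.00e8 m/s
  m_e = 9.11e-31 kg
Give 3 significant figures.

atomic unit of force: F_au = E_h/a₀ = m_e²e⁶/((4πε₀)³ℏ⁴) = 8.33e-8 N
Planck force: F_P = c⁴/G = 1.21e44 N
5.00e4 × 8.33e-8 / 1.21e44 = 3.43e-47

3.43e-47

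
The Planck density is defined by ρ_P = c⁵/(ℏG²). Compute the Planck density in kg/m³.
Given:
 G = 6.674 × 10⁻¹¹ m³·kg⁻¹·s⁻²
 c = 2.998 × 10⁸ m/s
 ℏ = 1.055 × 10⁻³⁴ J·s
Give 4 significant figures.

ρ_P = c⁵/(ℏG²)
  = 2.422 × 10⁴² / 4.699 × 10⁻⁵⁵
  = 5.154 × 10⁹⁶ kg/m³

5.154 × 10⁹⁶ kg/m³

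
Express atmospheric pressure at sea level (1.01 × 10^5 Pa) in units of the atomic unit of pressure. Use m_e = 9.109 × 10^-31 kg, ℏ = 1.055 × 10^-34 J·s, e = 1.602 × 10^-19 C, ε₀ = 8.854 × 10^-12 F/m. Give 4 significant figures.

3.448 × 10^-9

atomic unit of pressure: P_au = E_h/a₀³ = m_e⁴e¹⁰/((4πε₀)⁵ℏ⁸) = 2.929 × 10^13 Pa.
1.01 × 10^5 / 2.929 × 10^13 = 3.448 × 10^-9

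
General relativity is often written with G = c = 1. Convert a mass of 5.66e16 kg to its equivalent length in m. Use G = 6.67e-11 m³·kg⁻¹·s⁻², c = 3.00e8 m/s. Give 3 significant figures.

4.19e-11 m

In G = c = 1 units mass has dimensions of length; the conversion factor is G/c².
5.66e16 kg × (G/c²) = 4.19e-11 m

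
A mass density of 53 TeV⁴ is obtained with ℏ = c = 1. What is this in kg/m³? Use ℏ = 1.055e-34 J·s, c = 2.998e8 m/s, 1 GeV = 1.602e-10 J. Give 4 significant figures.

1.227e34 kg/m³

Mass density is [E]/(c²[L]³) = [E]⁴/(ℏ³c⁵).
1 GeV⁴ → 1/(ℏ³c⁵) × (1 GeV in J)⁴ = 2.316e20 kg/m³.
Convert the energy scale: 53 TeV⁴ = 5.30e13 GeV⁴.
Result: 5.30e13 × 2.316e20 = 1.227e34 kg/m³.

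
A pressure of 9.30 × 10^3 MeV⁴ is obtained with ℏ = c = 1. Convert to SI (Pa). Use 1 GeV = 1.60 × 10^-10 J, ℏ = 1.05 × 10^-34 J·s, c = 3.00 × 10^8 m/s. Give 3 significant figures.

1.95 × 10^29 Pa

Pressure is [E]/[L]³ = [E]⁴/(ℏc)³.
1 GeV⁴ → 1/(ℏc)³ × (1 GeV in J)⁴ = 2.10 × 10^37 Pa.
Convert the energy scale: 9.30 × 10^3 MeV⁴ = 9.30 × 10^-9 GeV⁴.
Result: 9.30 × 10^-9 × 2.10 × 10^37 = 1.95 × 10^29 Pa.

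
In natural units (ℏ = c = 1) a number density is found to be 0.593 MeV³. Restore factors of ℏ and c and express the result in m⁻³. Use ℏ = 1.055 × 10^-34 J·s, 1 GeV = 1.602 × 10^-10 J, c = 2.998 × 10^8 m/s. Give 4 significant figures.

7.705 × 10^37 m⁻³

Number density is [L]⁻³ = [E]³/(ℏc)³.
1 GeV³ → 1/(ℏc)³ × (1 GeV in J)³ = 1.299 × 10^47 m⁻³.
Convert the energy scale: 0.593 MeV³ = 5.93 × 10^-10 GeV³.
Result: 5.93 × 10^-10 × 1.299 × 10^47 = 7.705 × 10^37 m⁻³.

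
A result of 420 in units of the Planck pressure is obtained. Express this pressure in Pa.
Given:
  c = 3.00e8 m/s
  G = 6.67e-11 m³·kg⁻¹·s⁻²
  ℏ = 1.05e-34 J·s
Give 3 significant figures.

One Planck pressure: p_P = c⁷/(ℏG²) = 4.68e113 Pa.
420 × 4.68e113 Pa = 1.97e116 Pa

1.97e116 Pa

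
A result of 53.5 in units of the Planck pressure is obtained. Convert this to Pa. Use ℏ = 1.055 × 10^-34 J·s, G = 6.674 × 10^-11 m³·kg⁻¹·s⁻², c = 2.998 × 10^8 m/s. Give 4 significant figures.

One Planck pressure: p_P = c⁷/(ℏG²) = 4.632 × 10^113 Pa.
53.5 × 4.632 × 10^113 Pa = 2.478 × 10^115 Pa

2.478 × 10^115 Pa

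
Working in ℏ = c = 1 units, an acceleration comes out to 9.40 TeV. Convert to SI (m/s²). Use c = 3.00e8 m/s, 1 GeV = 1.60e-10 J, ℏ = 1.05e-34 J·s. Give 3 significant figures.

4.30e36 m/s²

Acceleration is [L]/[T]² = c·[E]/ℏ.
1 GeV → c/ℏ × (1 GeV in J) = 4.57e32 m/s².
Convert the energy scale: 9.40 TeV = 9.40e3 GeV.
Result: 9.40e3 × 4.57e32 = 4.30e36 m/s².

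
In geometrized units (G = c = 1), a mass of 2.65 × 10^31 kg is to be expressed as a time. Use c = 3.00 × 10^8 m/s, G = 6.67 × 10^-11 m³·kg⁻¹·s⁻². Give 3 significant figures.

6.55 × 10^-5 s

Mass → time via G/c³.
2.65 × 10^31 kg × (G/c³) = 6.55 × 10^-5 s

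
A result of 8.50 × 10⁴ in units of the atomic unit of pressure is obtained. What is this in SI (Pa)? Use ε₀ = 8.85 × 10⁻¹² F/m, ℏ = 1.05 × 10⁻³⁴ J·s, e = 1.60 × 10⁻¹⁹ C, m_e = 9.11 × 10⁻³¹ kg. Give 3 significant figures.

2.56 × 10¹⁸ Pa

One atomic unit of pressure: P_au = E_h/a₀³ = m_e⁴e¹⁰/((4πε₀)⁵ℏ⁸) = 3.01 × 10¹³ Pa.
8.50 × 10⁴ × 3.01 × 10¹³ Pa = 2.56 × 10¹⁸ Pa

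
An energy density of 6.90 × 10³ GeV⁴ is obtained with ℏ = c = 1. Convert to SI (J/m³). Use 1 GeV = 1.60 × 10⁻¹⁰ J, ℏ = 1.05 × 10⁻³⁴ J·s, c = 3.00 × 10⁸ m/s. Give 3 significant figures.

1.45 × 10⁴¹ J/m³

[E]/[L]³ = [E]⁴/(ℏc)³; restore (ℏc)⁻³.
1 GeV⁴ → 1/(ℏc)³ × (1 GeV in J)⁴ = 2.10 × 10³⁷ J/m³.
Result: 6.90 × 10³ × 2.10 × 10³⁷ = 1.45 × 10⁴¹ J/m³.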